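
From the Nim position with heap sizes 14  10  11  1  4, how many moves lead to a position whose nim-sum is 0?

Compute the nim-sum pairwise:
14 ^ 10 = 4
4 ^ 11 = 15
15 ^ 1 = 14
14 ^ 4 = 10
The overall nim-sum is X = 10. A heap of size p has a winning move iff p XOR X < p (reduce it to p XOR X).
  14: 14 XOR 10 = 4 < 14 — winning move (to 4).
  10: 10 XOR 10 = 0 < 10 — winning move (to 0).
  11: 11 XOR 10 = 1 < 11 — winning move (to 1).
  1: 1 XOR 10 = 11 ≥ 1 — no move.
  4: 4 XOR 10 = 14 ≥ 4 — no move.
That gives 3 winning moves.

3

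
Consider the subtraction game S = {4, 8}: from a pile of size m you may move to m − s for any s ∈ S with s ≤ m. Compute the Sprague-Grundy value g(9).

Build the Grundy sequence with g(k) = mex{g(k−s) : s ∈ {4, 8}, s ≤ k}:
k:     0  1  2  3  4  5  6  7  8  9
g(k):  0  0  0  0  1  1  1  1  2  2
So g(9) = 2.

2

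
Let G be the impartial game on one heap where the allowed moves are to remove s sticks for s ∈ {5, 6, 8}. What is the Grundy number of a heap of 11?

Grundy values for subtraction set {5, 6, 8}:
g(0) = mex{} = 0
g(1) = mex{} = 0
g(2) = mex{} = 0
g(3) = mex{} = 0
g(4) = mex{} = 0
g(5) = mex{0} = 1
g(6) = mex{0} = 1
g(7) = mex{0} = 1
g(8) = mex{0} = 1
g(9) = mex{0} = 1
g(10) = mex{0,1} = 2
g(11) = mex{0,1} = 2
So g(11) = 2.

2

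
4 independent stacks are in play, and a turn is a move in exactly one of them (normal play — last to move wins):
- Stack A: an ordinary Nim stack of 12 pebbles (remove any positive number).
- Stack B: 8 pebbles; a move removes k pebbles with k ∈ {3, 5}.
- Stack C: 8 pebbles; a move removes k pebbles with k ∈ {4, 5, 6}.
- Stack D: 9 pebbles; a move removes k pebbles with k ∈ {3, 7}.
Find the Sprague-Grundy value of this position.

15

Stack A is a plain Nim stack of size 12, so its Grundy value is 12.
Build the Grundy sequence for stack B with g(k) = mex{g(k−s) : s ∈ {3, 5}, s ≤ k}:
g(0) = mex{} = 0
g(1) = mex{} = 0
g(2) = mex{} = 0
g(3) = mex{0} = 1
g(4) = mex{0} = 1
g(5) = mex{0} = 1
g(6) = mex{0,1} = 2
g(7) = mex{0,1} = 2
g(8) = mex{1} = 0
So g(8) = 0.
For stack C, compute g(0), g(1), … with moves {4, 5, 6}:
k:     0  1  2  3  4  5  6  7  8
g(k):  0  0  0  0  1  1  1  1  2
So g(8) = 2.
Grundy values for stack D (subtraction set {3, 7}):
k:     0  1  2  3  4  5  6  7  8  9
g(k):  0  0  0  1  1  1  0  2  2  1
So g(9) = 1.
The value of a disjunctive sum is the nim-sum of the parts.
Combined value = 12 ⊕ 0 ⊕ 2 ⊕ 1 = 15.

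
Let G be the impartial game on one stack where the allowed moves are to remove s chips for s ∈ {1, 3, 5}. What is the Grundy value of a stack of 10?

Grundy values for subtraction set {1, 3, 5}:
k:     0  1  2  3  4  5  6  7  8  9 10
g(k):  0  1  0  1  0  1  0  1  0  1  0
So g(10) = 0.

0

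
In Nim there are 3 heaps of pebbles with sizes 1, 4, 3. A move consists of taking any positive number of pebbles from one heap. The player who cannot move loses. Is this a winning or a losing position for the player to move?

Compute the nim-sum pairwise:
1 XOR 4 = 5
5 XOR 3 = 6
The nim-sum is 6 ≠ 0, so this is an N-position: the player to move can win.

Winning position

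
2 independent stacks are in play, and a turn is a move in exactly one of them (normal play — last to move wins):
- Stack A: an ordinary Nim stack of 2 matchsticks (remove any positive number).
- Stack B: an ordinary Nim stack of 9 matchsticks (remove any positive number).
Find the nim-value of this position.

11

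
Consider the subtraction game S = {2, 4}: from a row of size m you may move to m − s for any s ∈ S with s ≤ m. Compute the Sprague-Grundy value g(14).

Build the Grundy sequence with g(k) = mex{g(k−s) : s ∈ {2, 4}, s ≤ k}:
k:     0  1  2  3  4  5  6  7  8  9 10 11 12 13 14
g(k):  0  0  1  1  2  2  0  0  1  1  2  2  0  0  1
So g(14) = 1.

1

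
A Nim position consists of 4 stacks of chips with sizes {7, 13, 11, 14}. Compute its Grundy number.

15

Nim-sum: 7 ⊕ 13 ⊕ 11 ⊕ 14 = 15.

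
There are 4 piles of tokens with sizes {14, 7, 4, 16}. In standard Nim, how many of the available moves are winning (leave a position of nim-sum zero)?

1

Nim-sum: 14 ⊕ 7 ⊕ 4 ⊕ 16 = 29.
The overall nim-sum is X = 29. A pile of size p has a winning move iff p XOR X < p (reduce it to p XOR X).
  14: 14 XOR 29 = 19 ≥ 14 — no move.
  7: 7 XOR 29 = 26 ≥ 7 — no move.
  4: 4 XOR 29 = 25 ≥ 4 — no move.
  16: 16 XOR 29 = 13 < 16 — winning move (to 13).
That gives 1 winning move.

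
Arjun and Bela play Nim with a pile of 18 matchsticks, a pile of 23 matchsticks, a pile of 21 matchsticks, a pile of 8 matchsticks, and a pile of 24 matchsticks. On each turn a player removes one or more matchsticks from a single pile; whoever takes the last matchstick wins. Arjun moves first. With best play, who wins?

Bela wins

Bitwise XOR of the heap sizes:
  10010  (18)
  10111  (23)
  10101  (21)
  01000  (8)
  11000  (24)
  -----
  00000  (0)
The nim-sum is 0, so this is a P-position: the player to move is in a losing position under optimal play; Arjun is about to move from it and so loses — Bela wins.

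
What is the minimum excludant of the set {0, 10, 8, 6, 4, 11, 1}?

The values 0, 1 are all present; 2 is the first non-negative integer missing from the set.

2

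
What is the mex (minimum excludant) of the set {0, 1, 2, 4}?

3

The values 0, 1, 2 are all present; 3 is the first non-negative integer missing from the set.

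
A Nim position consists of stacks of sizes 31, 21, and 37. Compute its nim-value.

47

Nim-sum: 31 ^ 21 ^ 37 = 47.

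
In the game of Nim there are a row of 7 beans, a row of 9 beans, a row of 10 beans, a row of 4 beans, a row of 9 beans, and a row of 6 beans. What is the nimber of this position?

15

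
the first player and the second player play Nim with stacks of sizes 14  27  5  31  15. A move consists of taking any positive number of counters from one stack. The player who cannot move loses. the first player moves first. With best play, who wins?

Compute the nim-sum pairwise:
14 XOR 27 = 21
21 XOR 5 = 16
16 XOR 31 = 15
15 XOR 15 = 0
The nim-sum is 0, so this is a P-position: the player to move is in a losing position under optimal play; the first player is about to move from it and so loses — the second player wins.

the second player wins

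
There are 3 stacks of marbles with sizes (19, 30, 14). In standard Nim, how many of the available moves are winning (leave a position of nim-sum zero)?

3

Compute the nim-sum pairwise:
19 ^ 30 = 13
13 ^ 14 = 3
The overall nim-sum is X = 3. A stack of size p has a winning move iff p XOR X < p (reduce it to p XOR X).
  19: 19 XOR 3 = 16 < 19 — winning move (to 16).
  30: 30 XOR 3 = 29 < 30 — winning move (to 29).
  14: 14 XOR 3 = 13 < 14 — winning move (to 13).
That gives 3 winning moves.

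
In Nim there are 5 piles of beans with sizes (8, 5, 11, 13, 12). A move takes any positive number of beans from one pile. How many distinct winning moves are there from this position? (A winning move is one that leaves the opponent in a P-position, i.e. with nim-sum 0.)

3

Nim-sum: 8 ^ 5 ^ 11 ^ 13 ^ 12 = 7.
The overall nim-sum is X = 7. A pile of size p has a winning move iff p XOR X < p (reduce it to p XOR X).
  8: 8 XOR 7 = 15 ≥ 8 — no move.
  5: 5 XOR 7 = 2 < 5 — winning move (to 2).
  11: 11 XOR 7 = 12 ≥ 11 — no move.
  13: 13 XOR 7 = 10 < 13 — winning move (to 10).
  12: 12 XOR 7 = 11 < 12 — winning move (to 11).
That gives 3 winning moves.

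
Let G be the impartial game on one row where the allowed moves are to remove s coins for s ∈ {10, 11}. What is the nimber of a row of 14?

1

Build the Grundy sequence with g(k) = mex{g(k−s) : s ∈ {10, 11}, s ≤ k}:
k:     0  1  2  3  4  5  6  7  8  9 10 11 12 13 14
g(k):  0  0  0  0  0  0  0  0  0  0  1  1  1  1  1
So g(14) = 1.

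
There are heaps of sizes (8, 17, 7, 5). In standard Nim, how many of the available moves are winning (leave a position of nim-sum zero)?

1

Nim-sum: 8 XOR 17 XOR 7 XOR 5 = 27.
The overall nim-sum is X = 27. A heap of size p has a winning move iff p XOR X < p (reduce it to p XOR X).
  8: 8 XOR 27 = 19 ≥ 8 — no move.
  17: 17 XOR 27 = 10 < 17 — winning move (to 10).
  7: 7 XOR 27 = 28 ≥ 7 — no move.
  5: 5 XOR 27 = 30 ≥ 5 — no move.
That gives 1 winning move.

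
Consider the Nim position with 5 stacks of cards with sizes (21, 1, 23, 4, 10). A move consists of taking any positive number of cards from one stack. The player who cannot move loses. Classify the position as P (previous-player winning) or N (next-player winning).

Compute the nim-sum pairwise:
21 XOR 1 = 20
20 XOR 23 = 3
3 XOR 4 = 7
7 XOR 10 = 13
The nim-sum is 13 ≠ 0, so this is an N-position: the player to move can win.

N-position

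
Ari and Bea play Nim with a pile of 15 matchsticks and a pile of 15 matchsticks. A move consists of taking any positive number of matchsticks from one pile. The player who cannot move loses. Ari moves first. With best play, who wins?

Nim-sum: 15 XOR 15 = 0.
The nim-sum is 0, so this is a P-position: the player to move is in a losing position under optimal play; Ari is about to move from it and so loses — Bea wins.

Bea wins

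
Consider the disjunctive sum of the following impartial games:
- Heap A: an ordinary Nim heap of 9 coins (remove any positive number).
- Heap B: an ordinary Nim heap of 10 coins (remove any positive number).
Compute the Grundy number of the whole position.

3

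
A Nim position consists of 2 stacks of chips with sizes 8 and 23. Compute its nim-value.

31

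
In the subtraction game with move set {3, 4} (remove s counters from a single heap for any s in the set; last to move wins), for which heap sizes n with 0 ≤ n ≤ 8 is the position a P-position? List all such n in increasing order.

Build the Grundy sequence with g(k) = mex{g(k−s) : s ∈ {3, 4}, s ≤ k}:
g(0) = mex{} = 0
g(1) = mex{} = 0
g(2) = mex{} = 0
g(3) = mex{0} = 1
g(4) = mex{0} = 1
g(5) = mex{0} = 1
g(6) = mex{0,1} = 2
g(7) = mex{1} = 0
g(8) = mex{1} = 0
The P-positions (g = 0) in 0..8 are 0, 1, 2, 7, 8.

0, 1, 2, 7, 8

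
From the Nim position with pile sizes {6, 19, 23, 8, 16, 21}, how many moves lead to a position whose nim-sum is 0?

1

In binary:
  00110  (6)
  10011  (19)
  10111  (23)
  01000  (8)
  10000  (16)
  10101  (21)
  -----
  01111  (15)
The overall nim-sum is X = 15. A pile of size p has a winning move iff p XOR X < p (reduce it to p XOR X).
  6: 6 XOR 15 = 9 ≥ 6 — no move.
  19: 19 XOR 15 = 28 ≥ 19 — no move.
  23: 23 XOR 15 = 24 ≥ 23 — no move.
  8: 8 XOR 15 = 7 < 8 — winning move (to 7).
  16: 16 XOR 15 = 31 ≥ 16 — no move.
  21: 21 XOR 15 = 26 ≥ 21 — no move.
That gives 1 winning move.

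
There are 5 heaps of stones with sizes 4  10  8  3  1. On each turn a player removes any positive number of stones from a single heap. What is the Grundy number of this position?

4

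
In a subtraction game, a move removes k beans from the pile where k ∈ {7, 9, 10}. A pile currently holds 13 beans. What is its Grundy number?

Grundy values for subtraction set {7, 9, 10}:
k:     0  1  2  3  4  5  6  7  8  9 10 11 12 13
g(k):  0  0  0  0  0  0  0  1  1  1  1  1  1  1
So g(13) = 1.

1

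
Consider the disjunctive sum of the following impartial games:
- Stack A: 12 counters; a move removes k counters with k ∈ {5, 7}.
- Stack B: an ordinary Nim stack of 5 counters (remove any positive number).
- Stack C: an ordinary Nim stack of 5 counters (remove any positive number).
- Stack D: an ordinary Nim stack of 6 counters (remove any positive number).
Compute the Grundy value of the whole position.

6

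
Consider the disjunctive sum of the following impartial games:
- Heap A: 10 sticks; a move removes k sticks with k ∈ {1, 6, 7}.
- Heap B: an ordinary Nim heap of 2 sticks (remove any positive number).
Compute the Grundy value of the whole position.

0

Build the Grundy sequence for heap A with g(k) = mex{g(k−s) : s ∈ {1, 6, 7}, s ≤ k}:
g(0) = mex{} = 0
g(1) = mex{0} = 1
g(2) = mex{1} = 0
g(3) = mex{0} = 1
g(4) = mex{1} = 0
g(5) = mex{0} = 1
g(6) = mex{0,1} = 2
g(7) = mex{0,1,2} = 3
g(8) = mex{0,1,3} = 2
g(9) = mex{0,1,2} = 3
g(10) = mex{0,1,3} = 2
So g(10) = 2.
Heap B is a plain Nim heap of size 2, so its Grundy value is 2.
The value of a disjunctive sum is the nim-sum of the parts.
Combined value = 2 ⊕ 2 = 0.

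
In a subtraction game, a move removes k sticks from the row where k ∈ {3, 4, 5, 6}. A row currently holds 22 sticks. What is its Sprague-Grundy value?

Compute g(0), g(1), … for moves {3, 4, 5, 6}:
k:     0  1  2  3  4  5  6  7  8  9 10 11 12 13 14 15 16 17 18 19 20 21 22
g(k):  0  0  0  1  1  1  2  2  2  0  0  0  1  1  1  2  2  2  0  0  0  1  1
So g(22) = 1.

1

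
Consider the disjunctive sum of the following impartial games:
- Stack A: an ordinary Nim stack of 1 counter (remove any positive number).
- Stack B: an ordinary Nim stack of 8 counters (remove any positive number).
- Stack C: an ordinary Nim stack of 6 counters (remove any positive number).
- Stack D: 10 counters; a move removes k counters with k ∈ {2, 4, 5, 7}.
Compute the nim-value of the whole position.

15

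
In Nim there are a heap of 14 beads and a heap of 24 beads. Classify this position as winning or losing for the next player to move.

Winning position

Nim-sum: 14 XOR 24 = 22.
The nim-sum is 22 ≠ 0, so this is an N-position: the player to move can win.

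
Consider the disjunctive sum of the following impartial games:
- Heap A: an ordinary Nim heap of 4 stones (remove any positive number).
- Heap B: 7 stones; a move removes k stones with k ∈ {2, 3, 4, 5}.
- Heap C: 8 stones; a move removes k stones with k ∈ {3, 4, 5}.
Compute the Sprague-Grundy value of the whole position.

4

Heap A is a plain Nim heap of size 4, so its Grundy value is 4.
For heap B, compute g(0), g(1), … with moves {2, 3, 4, 5}:
g(0) = mex{} = 0
g(1) = mex{} = 0
g(2) = mex{0} = 1
g(3) = mex{0} = 1
g(4) = mex{0,1} = 2
g(5) = mex{0,1} = 2
g(6) = mex{0,1,2} = 3
g(7) = mex{1,2} = 0
So g(7) = 0.
Grundy values for heap C (subtraction set {3, 4, 5}):
g(0) = mex{} = 0
g(1) = mex{} = 0
g(2) = mex{} = 0
g(3) = mex{0} = 1
g(4) = mex{0} = 1
g(5) = mex{0} = 1
g(6) = mex{0,1} = 2
g(7) = mex{0,1} = 2
g(8) = mex{1} = 0
So g(8) = 0.
By the Sprague-Grundy theorem, the Grundy value of a sum of independent games is the XOR of the component values.
Combined value = 4 XOR 0 XOR 0 = 4.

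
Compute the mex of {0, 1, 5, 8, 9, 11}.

2

The values 0, 1 are all present; 2 is the first non-negative integer missing from the set.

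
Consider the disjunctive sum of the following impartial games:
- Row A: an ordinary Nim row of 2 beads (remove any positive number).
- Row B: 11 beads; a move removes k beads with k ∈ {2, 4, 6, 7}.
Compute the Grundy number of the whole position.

Row A is a plain Nim row of size 2, so its Grundy value is 2.
For row B, compute g(0), g(1), … with moves {2, 4, 6, 7}:
k:     0  1  2  3  4  5  6  7  8  9 10 11
g(k):  0  0  1  1  2  2  3  3  4  0  0  1
So g(11) = 1.
By the Sprague-Grundy theorem, the Grundy value of a sum of independent games is the XOR of the component values.
Combined value = 2 XOR 1 = 3.

3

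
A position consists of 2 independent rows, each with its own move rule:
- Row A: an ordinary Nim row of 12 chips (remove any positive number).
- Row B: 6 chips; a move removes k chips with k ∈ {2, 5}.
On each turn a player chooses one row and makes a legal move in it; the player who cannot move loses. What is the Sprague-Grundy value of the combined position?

13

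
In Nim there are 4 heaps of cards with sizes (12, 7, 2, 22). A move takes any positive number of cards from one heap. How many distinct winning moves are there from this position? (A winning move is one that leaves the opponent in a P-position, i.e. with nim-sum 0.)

Bitwise XOR of the heap sizes:
  01100  (12)
  00111  (7)
  00010  (2)
  10110  (22)
  -----
  11111  (31)
The overall nim-sum is X = 31. A heap of size p has a winning move iff p XOR X < p (reduce it to p XOR X).
  12: 12 XOR 31 = 19 ≥ 12 — no move.
  7: 7 XOR 31 = 24 ≥ 7 — no move.
  2: 2 XOR 31 = 29 ≥ 2 — no move.
  22: 22 XOR 31 = 9 < 22 — winning move (to 9).
That gives 1 winning move.

1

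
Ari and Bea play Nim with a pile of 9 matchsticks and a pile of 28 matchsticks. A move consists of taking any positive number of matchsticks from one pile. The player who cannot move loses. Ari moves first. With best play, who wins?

Ari wins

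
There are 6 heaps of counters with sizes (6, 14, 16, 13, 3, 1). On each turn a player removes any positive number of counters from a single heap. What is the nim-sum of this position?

Bitwise XOR of the heap sizes:
  00110  (6)
  01110  (14)
  10000  (16)
  01101  (13)
  00011  (3)
  00001  (1)
  -----
  10111  (23)

23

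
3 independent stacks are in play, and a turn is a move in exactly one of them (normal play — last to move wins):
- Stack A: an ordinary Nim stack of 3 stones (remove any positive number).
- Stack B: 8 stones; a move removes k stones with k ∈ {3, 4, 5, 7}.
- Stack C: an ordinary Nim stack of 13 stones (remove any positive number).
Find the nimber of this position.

Stack A is a plain Nim stack of size 3, so its Grundy value is 3.
Build the Grundy sequence for stack B with g(k) = mex{g(k−s) : s ∈ {3, 4, 5, 7}, s ≤ k}:
g(0) = mex{} = 0
g(1) = mex{} = 0
g(2) = mex{} = 0
g(3) = mex{0} = 1
g(4) = mex{0} = 1
g(5) = mex{0} = 1
g(6) = mex{0,1} = 2
g(7) = mex{0,1} = 2
g(8) = mex{0,1} = 2
So g(8) = 2.
Stack C is a plain Nim stack of size 13, so its Grundy value is 13.
The value of a disjunctive sum is the nim-sum of the parts.
Combined value = 3 XOR 2 XOR 13 = 12.

12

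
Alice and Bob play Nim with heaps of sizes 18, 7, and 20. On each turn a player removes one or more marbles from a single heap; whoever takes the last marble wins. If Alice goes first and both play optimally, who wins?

Compute the nim-sum pairwise:
18 ^ 7 = 21
21 ^ 20 = 1
The nim-sum is 1 ≠ 0, so this is an N-position: the player to move can win; Alice has a winning move.

Alice wins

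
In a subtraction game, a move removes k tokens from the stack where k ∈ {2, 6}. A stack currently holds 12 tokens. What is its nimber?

0

Compute g(0), g(1), … for moves {2, 6}:
k:     0  1  2  3  4  5  6  7  8  9 10 11 12
g(k):  0  0  1  1  0  0  1  1  0  0  1  1  0
So g(12) = 0.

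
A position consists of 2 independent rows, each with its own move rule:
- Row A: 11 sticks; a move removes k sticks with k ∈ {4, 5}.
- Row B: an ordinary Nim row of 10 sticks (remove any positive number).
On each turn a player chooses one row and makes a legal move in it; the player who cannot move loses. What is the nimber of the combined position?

10

For row A, compute g(0), g(1), … with moves {4, 5}:
g(0) = mex{} = 0
g(1) = mex{} = 0
g(2) = mex{} = 0
g(3) = mex{} = 0
g(4) = mex{0} = 1
g(5) = mex{0} = 1
g(6) = mex{0} = 1
g(7) = mex{0} = 1
g(8) = mex{0,1} = 2
g(9) = mex{1} = 0
g(10) = mex{1} = 0
g(11) = mex{1} = 0
So g(11) = 0.
Row B is a plain Nim row of size 10, so its Grundy value is 10.
The value of a disjunctive sum is the nim-sum of the parts.
Combined value = 0 XOR 10 = 10.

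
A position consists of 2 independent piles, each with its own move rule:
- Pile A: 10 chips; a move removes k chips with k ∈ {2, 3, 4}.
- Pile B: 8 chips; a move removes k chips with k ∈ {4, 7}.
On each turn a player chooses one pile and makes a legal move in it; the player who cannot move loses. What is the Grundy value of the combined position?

Build the Grundy sequence for pile A with g(k) = mex{g(k−s) : s ∈ {2, 3, 4}, s ≤ k}:
g(0) = mex{} = 0
g(1) = mex{} = 0
g(2) = mex{0} = 1
g(3) = mex{0} = 1
g(4) = mex{0,1} = 2
g(5) = mex{0,1} = 2
g(6) = mex{1,2} = 0
g(7) = mex{1,2} = 0
g(8) = mex{0,2} = 1
g(9) = mex{0,2} = 1
g(10) = mex{0,1} = 2
So g(10) = 2.
For pile B, compute g(0), g(1), … with moves {4, 7}:
g(0) = mex{} = 0
g(1) = mex{} = 0
g(2) = mex{} = 0
g(3) = mex{} = 0
g(4) = mex{0} = 1
g(5) = mex{0} = 1
g(6) = mex{0} = 1
g(7) = mex{0} = 1
g(8) = mex{0,1} = 2
So g(8) = 2.
By the Sprague-Grundy theorem, the Grundy value of a sum of independent games is the XOR of the component values.
Combined value = 2 ⊕ 2 = 0.

0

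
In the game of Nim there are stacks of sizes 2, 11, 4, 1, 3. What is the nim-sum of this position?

15

Nim-sum: 2 ^ 11 ^ 4 ^ 1 ^ 3 = 15.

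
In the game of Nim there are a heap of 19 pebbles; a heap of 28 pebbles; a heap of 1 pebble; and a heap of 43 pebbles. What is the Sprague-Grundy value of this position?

37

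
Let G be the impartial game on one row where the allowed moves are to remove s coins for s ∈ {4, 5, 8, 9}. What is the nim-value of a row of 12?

Grundy values for subtraction set {4, 5, 8, 9}:
k:     0  1  2  3  4  5  6  7  8  9 10 11 12
g(k):  0  0  0  0  1  1  1  1  2  2  2  2  3
So g(12) = 3.

3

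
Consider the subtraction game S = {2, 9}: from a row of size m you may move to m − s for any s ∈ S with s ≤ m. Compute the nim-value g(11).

0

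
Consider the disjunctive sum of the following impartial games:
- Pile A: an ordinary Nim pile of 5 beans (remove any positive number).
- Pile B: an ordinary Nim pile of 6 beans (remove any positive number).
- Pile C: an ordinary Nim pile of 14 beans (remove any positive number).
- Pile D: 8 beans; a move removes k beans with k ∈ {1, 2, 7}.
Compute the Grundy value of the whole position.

Pile A is a plain Nim pile of size 5, so its Grundy value is 5.
Pile B is a plain Nim pile of size 6, so its Grundy value is 6.
Pile C is a plain Nim pile of size 14, so its Grundy value is 14.
For pile D, compute g(0), g(1), … with moves {1, 2, 7}:
g(0) = mex{} = 0
g(1) = mex{0} = 1
g(2) = mex{0,1} = 2
g(3) = mex{1,2} = 0
g(4) = mex{0,2} = 1
g(5) = mex{0,1} = 2
g(6) = mex{1,2} = 0
g(7) = mex{0,2} = 1
g(8) = mex{0,1} = 2
So g(8) = 2.
The value of a disjunctive sum is the nim-sum of the parts.
Combined value = 5 XOR 6 XOR 14 XOR 2 = 15.

15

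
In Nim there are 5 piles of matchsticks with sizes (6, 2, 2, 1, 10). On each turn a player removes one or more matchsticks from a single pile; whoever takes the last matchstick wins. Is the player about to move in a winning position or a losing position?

Winning position

Nim-sum: 6 ^ 2 ^ 2 ^ 1 ^ 10 = 13.
The nim-sum is 13 ≠ 0, so this is an N-position: the player to move can win.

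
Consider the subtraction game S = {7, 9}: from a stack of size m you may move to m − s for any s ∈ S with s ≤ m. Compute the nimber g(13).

Grundy values for subtraction set {7, 9}:
g(0) = mex{} = 0
g(1) = mex{} = 0
g(2) = mex{} = 0
g(3) = mex{} = 0
g(4) = mex{} = 0
g(5) = mex{} = 0
g(6) = mex{} = 0
g(7) = mex{0} = 1
g(8) = mex{0} = 1
g(9) = mex{0} = 1
g(10) = mex{0} = 1
g(11) = mex{0} = 1
g(12) = mex{0} = 1
g(13) = mex{0} = 1
So g(13) = 1.

1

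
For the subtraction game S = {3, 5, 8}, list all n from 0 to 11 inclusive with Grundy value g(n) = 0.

0, 1, 2, 11

Grundy values for subtraction set {3, 5, 8}:
k:     0  1  2  3  4  5  6  7  8  9 10 11
g(k):  0  0  0  1  1  1  2  2  2  3  3  0
The P-positions (g = 0) in 0..11 are 0, 1, 2, 11.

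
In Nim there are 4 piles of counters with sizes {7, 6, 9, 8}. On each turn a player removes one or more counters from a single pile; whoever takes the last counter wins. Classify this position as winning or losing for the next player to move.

Losing position

Nim-sum: 7 ⊕ 6 ⊕ 9 ⊕ 8 = 0.
The nim-sum is 0, so this is a P-position: the player to move is in a losing position under optimal play.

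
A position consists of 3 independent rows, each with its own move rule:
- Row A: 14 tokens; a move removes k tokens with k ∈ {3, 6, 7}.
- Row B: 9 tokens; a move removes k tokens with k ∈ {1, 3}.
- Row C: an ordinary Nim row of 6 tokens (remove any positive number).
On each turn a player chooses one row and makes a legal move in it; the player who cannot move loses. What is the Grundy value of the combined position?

6

Grundy values for row A (subtraction set {3, 6, 7}):
k:     0  1  2  3  4  5  6  7  8  9 10 11 12 13 14
g(k):  0  0  0  1  1  1  2  2  2  3  0  0  0  1  1
So g(14) = 1.
Build the Grundy sequence for row B with g(k) = mex{g(k−s) : s ∈ {1, 3}, s ≤ k}:
g(0) = mex{} = 0
g(1) = mex{0} = 1
g(2) = mex{1} = 0
g(3) = mex{0} = 1
g(4) = mex{1} = 0
g(5) = mex{0} = 1
g(6) = mex{1} = 0
g(7) = mex{0} = 1
g(8) = mex{1} = 0
g(9) = mex{0} = 1
So g(9) = 1.
Row C is a plain Nim row of size 6, so its Grundy value is 6.
The value of a disjunctive sum is the nim-sum of the parts.
Combined value = 1 XOR 1 XOR 6 = 6.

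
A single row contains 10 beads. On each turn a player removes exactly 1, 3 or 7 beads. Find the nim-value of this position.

0

Compute g(0), g(1), … for moves {1, 3, 7}:
k:     0  1  2  3  4  5  6  7  8  9 10
g(k):  0  1  0  1  0  1  0  1  0  1  0
So g(10) = 0.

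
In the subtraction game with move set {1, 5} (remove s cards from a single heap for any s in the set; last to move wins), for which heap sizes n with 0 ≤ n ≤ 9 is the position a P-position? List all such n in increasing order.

Compute g(0), g(1), … for moves {1, 5}:
g(0) = mex{} = 0
g(1) = mex{0} = 1
g(2) = mex{1} = 0
g(3) = mex{0} = 1
g(4) = mex{1} = 0
g(5) = mex{0} = 1
g(6) = mex{1} = 0
g(7) = mex{0} = 1
g(8) = mex{1} = 0
g(9) = mex{0} = 1
The P-positions (g = 0) in 0..9 are 0, 2, 4, 6, 8.

0, 2, 4, 6, 8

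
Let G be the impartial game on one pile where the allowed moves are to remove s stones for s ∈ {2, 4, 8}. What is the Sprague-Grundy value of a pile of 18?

Build the Grundy sequence with g(k) = mex{g(k−s) : s ∈ {2, 4, 8}, s ≤ k}:
k:     0  1  2  3  4  5  6  7  8  9 10 11 12 13 14 15 16 17 18
g(k):  0  0  1  1  2  2  0  0  1  1  2  2  0  0  1  1  2  2  0
So g(18) = 0.

0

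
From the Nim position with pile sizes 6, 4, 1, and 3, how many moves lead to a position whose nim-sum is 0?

0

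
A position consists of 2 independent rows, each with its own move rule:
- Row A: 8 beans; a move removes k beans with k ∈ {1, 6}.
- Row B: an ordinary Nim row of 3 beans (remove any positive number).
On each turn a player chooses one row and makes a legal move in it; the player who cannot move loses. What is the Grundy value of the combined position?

Build the Grundy sequence for row A with g(k) = mex{g(k−s) : s ∈ {1, 6}, s ≤ k}:
g(0) = mex{} = 0
g(1) = mex{0} = 1
g(2) = mex{1} = 0
g(3) = mex{0} = 1
g(4) = mex{1} = 0
g(5) = mex{0} = 1
g(6) = mex{0,1} = 2
g(7) = mex{1,2} = 0
g(8) = mex{0} = 1
So g(8) = 1.
Row B is a plain Nim row of size 3, so its Grundy value is 3.
The value of a disjunctive sum is the nim-sum of the parts.
Combined value = 1 ⊕ 3 = 2.

2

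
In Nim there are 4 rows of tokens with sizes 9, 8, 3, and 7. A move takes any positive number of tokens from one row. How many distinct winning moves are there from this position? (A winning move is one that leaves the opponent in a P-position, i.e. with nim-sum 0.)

Nim-sum: 9 XOR 8 XOR 3 XOR 7 = 5.
The overall nim-sum is X = 5. A row of size p has a winning move iff p XOR X < p (reduce it to p XOR X).
  9: 9 XOR 5 = 12 ≥ 9 — no move.
  8: 8 XOR 5 = 13 ≥ 8 — no move.
  3: 3 XOR 5 = 6 ≥ 3 — no move.
  7: 7 XOR 5 = 2 < 7 — winning move (to 2).
That gives 1 winning move.

1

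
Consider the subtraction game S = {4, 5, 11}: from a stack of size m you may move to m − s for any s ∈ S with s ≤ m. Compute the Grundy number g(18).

0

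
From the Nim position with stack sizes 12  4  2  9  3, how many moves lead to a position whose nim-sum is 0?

0

Bitwise XOR of the heap sizes:
  1100  (12)
  0100  (4)
  0010  (2)
  1001  (9)
  0011  (3)
  ----
  0000  (0)
The nim-sum is already 0, so every move leaves a nonzero nim-sum — there are no winning moves.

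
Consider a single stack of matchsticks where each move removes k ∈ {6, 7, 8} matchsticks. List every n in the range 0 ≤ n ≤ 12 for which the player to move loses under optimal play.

0, 1, 2, 3, 4, 5

Grundy values for subtraction set {6, 7, 8}:
g(0) = mex{} = 0
g(1) = mex{} = 0
g(2) = mex{} = 0
g(3) = mex{} = 0
g(4) = mex{} = 0
g(5) = mex{} = 0
g(6) = mex{0} = 1
g(7) = mex{0} = 1
g(8) = mex{0} = 1
g(9) = mex{0} = 1
g(10) = mex{0} = 1
g(11) = mex{0} = 1
g(12) = mex{0,1} = 2
The P-positions (g = 0) in 0..12 are 0, 1, 2, 3, 4, 5.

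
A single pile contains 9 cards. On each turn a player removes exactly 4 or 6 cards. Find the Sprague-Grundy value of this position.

2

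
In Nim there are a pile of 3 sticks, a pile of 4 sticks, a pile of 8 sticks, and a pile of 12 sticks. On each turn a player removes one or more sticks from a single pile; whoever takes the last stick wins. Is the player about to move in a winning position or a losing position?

Winning position

Bitwise XOR of the heap sizes:
  0011  (3)
  0100  (4)
  1000  (8)
  1100  (12)
  ----
  0011  (3)
The nim-sum is 3 ≠ 0, so this is an N-position: the player to move can win.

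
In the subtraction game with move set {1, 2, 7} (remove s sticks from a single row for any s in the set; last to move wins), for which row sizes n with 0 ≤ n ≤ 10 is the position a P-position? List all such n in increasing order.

0, 3, 6, 9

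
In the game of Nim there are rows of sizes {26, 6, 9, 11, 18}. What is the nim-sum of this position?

12

Nim-sum: 26 ⊕ 6 ⊕ 9 ⊕ 11 ⊕ 18 = 12.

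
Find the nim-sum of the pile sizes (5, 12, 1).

8

Compute the nim-sum pairwise:
5 ⊕ 12 = 9
9 ⊕ 1 = 8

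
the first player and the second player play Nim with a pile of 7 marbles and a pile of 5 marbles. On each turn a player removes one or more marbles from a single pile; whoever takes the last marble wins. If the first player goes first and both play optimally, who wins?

the first player wins

Compute the nim-sum pairwise:
7 ^ 5 = 2
The nim-sum is 2 ≠ 0, so this is an N-position: the player to move can win; the first player has a winning move.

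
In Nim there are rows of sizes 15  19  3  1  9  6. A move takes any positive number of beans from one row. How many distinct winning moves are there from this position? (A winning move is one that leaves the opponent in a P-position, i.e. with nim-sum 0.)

1

In binary:
  01111  (15)
  10011  (19)
  00011  (3)
  00001  (1)
  01001  (9)
  00110  (6)
  -----
  10001  (17)
The overall nim-sum is X = 17. A row of size p has a winning move iff p XOR X < p (reduce it to p XOR X).
  15: 15 XOR 17 = 30 ≥ 15 — no move.
  19: 19 XOR 17 = 2 < 19 — winning move (to 2).
  3: 3 XOR 17 = 18 ≥ 3 — no move.
  1: 1 XOR 17 = 16 ≥ 1 — no move.
  9: 9 XOR 17 = 24 ≥ 9 — no move.
  6: 6 XOR 17 = 23 ≥ 6 — no move.
That gives 1 winning move.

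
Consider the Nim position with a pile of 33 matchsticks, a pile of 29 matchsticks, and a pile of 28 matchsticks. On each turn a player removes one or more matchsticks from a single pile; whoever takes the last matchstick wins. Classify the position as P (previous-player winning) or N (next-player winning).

In binary:
  100001  (33)
  011101  (29)
  011100  (28)
  ------
  100000  (32)
The nim-sum is 32 ≠ 0, so this is an N-position: the player to move can win.

N-position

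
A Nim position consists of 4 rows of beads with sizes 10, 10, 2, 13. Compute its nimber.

15

Nim-sum: 10 ⊕ 10 ⊕ 2 ⊕ 13 = 15.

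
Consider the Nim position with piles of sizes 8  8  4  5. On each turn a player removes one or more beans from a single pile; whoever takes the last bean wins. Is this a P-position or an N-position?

Nim-sum: 8 XOR 8 XOR 4 XOR 5 = 1.
The nim-sum is 1 ≠ 0, so this is an N-position: the player to move can win.

N-position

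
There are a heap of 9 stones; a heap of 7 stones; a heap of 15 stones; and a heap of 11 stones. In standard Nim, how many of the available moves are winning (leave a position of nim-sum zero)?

3

Nim-sum: 9 ⊕ 7 ⊕ 15 ⊕ 11 = 10.
The overall nim-sum is X = 10. A heap of size p has a winning move iff p XOR X < p (reduce it to p XOR X).
  9: 9 XOR 10 = 3 < 9 — winning move (to 3).
  7: 7 XOR 10 = 13 ≥ 7 — no move.
  15: 15 XOR 10 = 5 < 15 — winning move (to 5).
  11: 11 XOR 10 = 1 < 11 — winning move (to 1).
That gives 3 winning moves.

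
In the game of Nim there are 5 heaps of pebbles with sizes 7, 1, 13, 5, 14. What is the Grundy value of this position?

0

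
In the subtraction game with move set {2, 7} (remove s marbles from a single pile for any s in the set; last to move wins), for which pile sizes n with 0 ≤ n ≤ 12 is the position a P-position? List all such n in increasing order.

0, 1, 4, 5, 9, 10

Compute g(0), g(1), … for moves {2, 7}:
g(0) = mex{} = 0
g(1) = mex{} = 0
g(2) = mex{0} = 1
g(3) = mex{0} = 1
g(4) = mex{1} = 0
g(5) = mex{1} = 0
g(6) = mex{0} = 1
g(7) = mex{0} = 1
g(8) = mex{0,1} = 2
g(9) = mex{1} = 0
g(10) = mex{1,2} = 0
g(11) = mex{0} = 1
g(12) = mex{0} = 1
The P-positions (g = 0) in 0..12 are 0, 1, 4, 5, 9, 10.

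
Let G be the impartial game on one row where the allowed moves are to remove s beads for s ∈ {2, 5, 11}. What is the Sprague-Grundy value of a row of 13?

Compute g(0), g(1), … for moves {2, 5, 11}:
g(0) = mex{} = 0
g(1) = mex{} = 0
g(2) = mex{0} = 1
g(3) = mex{0} = 1
g(4) = mex{1} = 0
g(5) = mex{0,1} = 2
g(6) = mex{0} = 1
g(7) = mex{1,2} = 0
g(8) = mex{1} = 0
g(9) = mex{0} = 1
g(10) = mex{0,2} = 1
g(11) = mex{0,1} = 2
g(12) = mex{0,1} = 2
g(13) = mex{0,1,2} = 3
So g(13) = 3.

3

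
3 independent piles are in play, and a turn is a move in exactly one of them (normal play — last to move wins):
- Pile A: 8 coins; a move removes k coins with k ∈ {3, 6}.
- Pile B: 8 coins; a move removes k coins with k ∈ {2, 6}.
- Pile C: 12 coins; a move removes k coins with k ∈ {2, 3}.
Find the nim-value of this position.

3

For pile A, compute g(0), g(1), … with moves {3, 6}:
g(0) = mex{} = 0
g(1) = mex{} = 0
g(2) = mex{} = 0
g(3) = mex{0} = 1
g(4) = mex{0} = 1
g(5) = mex{0} = 1
g(6) = mex{0,1} = 2
g(7) = mex{0,1} = 2
g(8) = mex{0,1} = 2
So g(8) = 2.
Grundy values for pile B (subtraction set {2, 6}):
g(0) = mex{} = 0
g(1) = mex{} = 0
g(2) = mex{0} = 1
g(3) = mex{0} = 1
g(4) = mex{1} = 0
g(5) = mex{1} = 0
g(6) = mex{0} = 1
g(7) = mex{0} = 1
g(8) = mex{1} = 0
So g(8) = 0.
For pile C, compute g(0), g(1), … with moves {2, 3}:
k:     0  1  2  3  4  5  6  7  8  9 10 11 12
g(k):  0  0  1  1  2  0  0  1  1  2  0  0  1
So g(12) = 1.
By the Sprague-Grundy theorem, the Grundy value of a sum of independent games is the XOR of the component values.
Combined value = 2 XOR 0 XOR 1 = 3.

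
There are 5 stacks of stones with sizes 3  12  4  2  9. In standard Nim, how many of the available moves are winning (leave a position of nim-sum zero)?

In binary:
  0011  (3)
  1100  (12)
  0100  (4)
  0010  (2)
  1001  (9)
  ----
  0000  (0)
The nim-sum is already 0, so every move leaves a nonzero nim-sum — there are no winning moves.

0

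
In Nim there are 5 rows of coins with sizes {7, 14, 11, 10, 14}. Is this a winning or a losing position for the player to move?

Nim-sum: 7 ^ 14 ^ 11 ^ 10 ^ 14 = 6.
The nim-sum is 6 ≠ 0, so this is an N-position: the player to move can win.

Winning position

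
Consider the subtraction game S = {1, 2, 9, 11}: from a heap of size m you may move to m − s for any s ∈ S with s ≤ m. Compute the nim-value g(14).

1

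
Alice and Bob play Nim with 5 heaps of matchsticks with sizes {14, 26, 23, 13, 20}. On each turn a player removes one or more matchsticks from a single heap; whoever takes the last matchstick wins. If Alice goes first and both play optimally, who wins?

Alice wins

Nim-sum: 14 ⊕ 26 ⊕ 23 ⊕ 13 ⊕ 20 = 26.
The nim-sum is 26 ≠ 0, so this is an N-position: the player to move can win; Alice has a winning move.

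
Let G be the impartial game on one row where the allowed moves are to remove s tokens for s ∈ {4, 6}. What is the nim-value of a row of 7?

1

Grundy values for subtraction set {4, 6}:
k:     0  1  2  3  4  5  6  7
g(k):  0  0  0  0  1  1  1  1
So g(7) = 1.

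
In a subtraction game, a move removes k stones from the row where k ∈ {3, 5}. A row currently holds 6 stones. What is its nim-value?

2

Grundy values for subtraction set {3, 5}:
g(0) = mex{} = 0
g(1) = mex{} = 0
g(2) = mex{} = 0
g(3) = mex{0} = 1
g(4) = mex{0} = 1
g(5) = mex{0} = 1
g(6) = mex{0,1} = 2
So g(6) = 2.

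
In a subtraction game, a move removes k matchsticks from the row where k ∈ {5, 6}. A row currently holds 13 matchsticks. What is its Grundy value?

Grundy values for subtraction set {5, 6}:
k:     0  1  2  3  4  5  6  7  8  9 10 11 12 13
g(k):  0  0  0  0  0  1  1  1  1  1  2  0  0  0
So g(13) = 0.

0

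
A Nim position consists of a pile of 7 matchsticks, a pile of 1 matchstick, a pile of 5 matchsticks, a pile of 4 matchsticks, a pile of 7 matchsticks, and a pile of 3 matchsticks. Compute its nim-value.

3

In binary:
  111  (7)
  001  (1)
  101  (5)
  100  (4)
  111  (7)
  011  (3)
  ---
  011  (3)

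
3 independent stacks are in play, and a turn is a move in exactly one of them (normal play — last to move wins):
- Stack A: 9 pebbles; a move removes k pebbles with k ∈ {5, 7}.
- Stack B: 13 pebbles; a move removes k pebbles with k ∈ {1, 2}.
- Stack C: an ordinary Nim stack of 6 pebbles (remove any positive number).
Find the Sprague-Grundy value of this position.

6

For stack A, compute g(0), g(1), … with moves {5, 7}:
g(0) = mex{} = 0
g(1) = mex{} = 0
g(2) = mex{} = 0
g(3) = mex{} = 0
g(4) = mex{} = 0
g(5) = mex{0} = 1
g(6) = mex{0} = 1
g(7) = mex{0} = 1
g(8) = mex{0} = 1
g(9) = mex{0} = 1
So g(9) = 1.
Grundy values for stack B (subtraction set {1, 2}):
g(0) = mex{} = 0
g(1) = mex{0} = 1
g(2) = mex{0,1} = 2
g(3) = mex{1,2} = 0
g(4) = mex{0,2} = 1
g(5) = mex{0,1} = 2
g(6) = mex{1,2} = 0
g(7) = mex{0,2} = 1
g(8) = mex{0,1} = 2
g(9) = mex{1,2} = 0
g(10) = mex{0,2} = 1
g(11) = mex{0,1} = 2
g(12) = mex{1,2} = 0
g(13) = mex{0,2} = 1
So g(13) = 1.
Stack C is a plain Nim stack of size 6, so its Grundy value is 6.
The value of a disjunctive sum is the nim-sum of the parts.
Combined value = 1 XOR 1 XOR 6 = 6.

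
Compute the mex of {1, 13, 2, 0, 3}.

The values 0, 1, 2, 3 are all present; 4 is the first non-negative integer missing from the set.

4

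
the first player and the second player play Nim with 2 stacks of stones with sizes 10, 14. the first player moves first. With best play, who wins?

the first player wins

Nim-sum: 10 ⊕ 14 = 4.
The nim-sum is 4 ≠ 0, so this is an N-position: the player to move can win; the first player has a winning move.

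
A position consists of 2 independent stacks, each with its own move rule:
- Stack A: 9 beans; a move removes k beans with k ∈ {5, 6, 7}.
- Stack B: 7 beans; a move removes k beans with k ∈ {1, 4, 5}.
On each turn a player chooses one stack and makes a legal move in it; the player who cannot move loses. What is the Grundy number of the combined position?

2

Build the Grundy sequence for stack A with g(k) = mex{g(k−s) : s ∈ {5, 6, 7}, s ≤ k}:
g(0) = mex{} = 0
g(1) = mex{} = 0
g(2) = mex{} = 0
g(3) = mex{} = 0
g(4) = mex{} = 0
g(5) = mex{0} = 1
g(6) = mex{0} = 1
g(7) = mex{0} = 1
g(8) = mex{0} = 1
g(9) = mex{0} = 1
So g(9) = 1.
Build the Grundy sequence for stack B with g(k) = mex{g(k−s) : s ∈ {1, 4, 5}, s ≤ k}:
k:     0  1  2  3  4  5  6  7
g(k):  0  1  0  1  2  3  2  3
So g(7) = 3.
By the Sprague-Grundy theorem, the Grundy value of a sum of independent games is the XOR of the component values.
Combined value = 1 ⊕ 3 = 2.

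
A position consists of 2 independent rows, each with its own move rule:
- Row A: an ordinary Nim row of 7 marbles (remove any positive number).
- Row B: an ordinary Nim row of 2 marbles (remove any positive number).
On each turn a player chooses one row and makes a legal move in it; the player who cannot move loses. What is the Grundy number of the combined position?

5

Row A is a plain Nim row of size 7, so its Grundy value is 7.
Row B is a plain Nim row of size 2, so its Grundy value is 2.
The value of a disjunctive sum is the nim-sum of the parts.
Combined value = 7 XOR 2 = 5.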